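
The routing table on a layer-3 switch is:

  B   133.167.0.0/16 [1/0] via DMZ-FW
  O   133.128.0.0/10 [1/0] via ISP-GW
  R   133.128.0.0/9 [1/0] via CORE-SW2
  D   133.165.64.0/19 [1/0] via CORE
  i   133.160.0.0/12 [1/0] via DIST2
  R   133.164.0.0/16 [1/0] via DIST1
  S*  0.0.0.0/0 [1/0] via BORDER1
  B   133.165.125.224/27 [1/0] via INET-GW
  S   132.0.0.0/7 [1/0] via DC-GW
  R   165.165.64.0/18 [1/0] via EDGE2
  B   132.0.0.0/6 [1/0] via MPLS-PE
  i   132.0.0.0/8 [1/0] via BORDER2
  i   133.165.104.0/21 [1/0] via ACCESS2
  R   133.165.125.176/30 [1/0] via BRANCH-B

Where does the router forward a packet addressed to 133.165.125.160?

DIST2

Routes whose prefix contains 133.165.125.160:
  0.0.0.0/0 (default, matches everything) -> BORDER1
  132.0.0.0/6 (132.0.0.0 - 135.255.255.255) -> MPLS-PE
  132.0.0.0/7 (132.0.0.0 - 133.255.255.255) -> DC-GW
  133.128.0.0/9 (133.128.0.0 - 133.255.255.255) -> CORE-SW2
  133.128.0.0/10 (133.128.0.0 - 133.191.255.255) -> ISP-GW
  133.160.0.0/12 (133.160.0.0 - 133.175.255.255) -> DIST2
More-specific entries that do NOT match:
  133.165.125.176/30 (133.165.125.176 - 133.165.125.179) does not contain 133.165.125.160
  133.165.125.224/27 (133.165.125.224 - 133.165.125.255) does not contain 133.165.125.160
  133.165.104.0/21 (133.165.104.0 - 133.165.111.255) does not contain 133.165.125.160
  133.165.64.0/19 (133.165.64.0 - 133.165.95.255) does not contain 133.165.125.160
  165.165.64.0/18 (165.165.64.0 - 165.165.127.255) does not contain 133.165.125.160
  133.167.0.0/16 (133.167.0.0 - 133.167.255.255) does not contain 133.165.125.160
  133.164.0.0/16 (133.164.0.0 - 133.164.255.255) does not contain 133.165.125.160
Longest matching prefix is /12 -> next hop DIST2.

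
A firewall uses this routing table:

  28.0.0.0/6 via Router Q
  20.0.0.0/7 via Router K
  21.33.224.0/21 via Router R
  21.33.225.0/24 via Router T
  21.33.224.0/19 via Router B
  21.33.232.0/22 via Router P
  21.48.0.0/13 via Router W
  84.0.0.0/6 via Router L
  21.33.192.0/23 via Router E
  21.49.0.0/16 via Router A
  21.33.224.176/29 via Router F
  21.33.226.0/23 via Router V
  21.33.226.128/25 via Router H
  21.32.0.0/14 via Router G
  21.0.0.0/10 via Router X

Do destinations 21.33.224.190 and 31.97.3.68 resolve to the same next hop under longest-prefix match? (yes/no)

no

21.33.224.190: longest match 21.33.224.0/21 -> Router R
31.97.3.68: longest match 28.0.0.0/6 -> Router Q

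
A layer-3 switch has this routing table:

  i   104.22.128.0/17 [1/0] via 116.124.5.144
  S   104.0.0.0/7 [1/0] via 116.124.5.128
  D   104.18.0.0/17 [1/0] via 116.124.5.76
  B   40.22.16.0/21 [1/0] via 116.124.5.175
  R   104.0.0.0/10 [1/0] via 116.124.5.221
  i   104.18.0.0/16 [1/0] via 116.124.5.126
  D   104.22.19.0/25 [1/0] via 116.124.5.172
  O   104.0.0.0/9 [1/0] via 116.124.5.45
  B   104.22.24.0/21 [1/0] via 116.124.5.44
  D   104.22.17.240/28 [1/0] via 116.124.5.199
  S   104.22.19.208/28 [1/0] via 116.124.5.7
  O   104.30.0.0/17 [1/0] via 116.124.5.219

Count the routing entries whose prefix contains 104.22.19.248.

3

Prefixes containing 104.22.19.248:
  104.0.0.0/7 (104.0.0.0 - 105.255.255.255)
  104.0.0.0/9 (104.0.0.0 - 104.127.255.255)
  104.0.0.0/10 (104.0.0.0 - 104.63.255.255)
Total matching entries: 3.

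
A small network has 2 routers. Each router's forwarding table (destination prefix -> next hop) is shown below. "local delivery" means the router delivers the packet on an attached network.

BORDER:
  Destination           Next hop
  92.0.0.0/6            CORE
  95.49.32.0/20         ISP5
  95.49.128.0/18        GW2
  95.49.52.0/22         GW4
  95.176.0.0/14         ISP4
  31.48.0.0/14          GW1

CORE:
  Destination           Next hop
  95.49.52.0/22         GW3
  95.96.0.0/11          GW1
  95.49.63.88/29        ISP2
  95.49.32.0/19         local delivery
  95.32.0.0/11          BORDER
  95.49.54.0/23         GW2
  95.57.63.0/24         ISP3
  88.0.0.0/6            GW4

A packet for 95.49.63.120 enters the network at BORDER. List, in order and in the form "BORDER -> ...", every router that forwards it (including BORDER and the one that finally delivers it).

BORDER -> CORE

At BORDER: longest match for 95.49.63.120 is 92.0.0.0/6 -> CORE
At CORE: longest match for 95.49.63.120 is 95.49.32.0/19 -> local delivery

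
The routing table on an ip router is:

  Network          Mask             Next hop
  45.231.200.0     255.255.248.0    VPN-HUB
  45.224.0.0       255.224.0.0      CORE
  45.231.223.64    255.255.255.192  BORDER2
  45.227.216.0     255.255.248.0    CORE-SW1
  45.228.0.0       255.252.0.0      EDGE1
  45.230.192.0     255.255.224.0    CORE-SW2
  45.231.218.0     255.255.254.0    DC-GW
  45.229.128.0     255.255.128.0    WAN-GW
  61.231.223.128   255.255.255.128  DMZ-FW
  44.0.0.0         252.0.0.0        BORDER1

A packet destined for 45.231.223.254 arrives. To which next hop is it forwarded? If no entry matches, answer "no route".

Routes whose prefix contains 45.231.223.254:
  44.0.0.0/6 (44.0.0.0 - 47.255.255.255) -> BORDER1
  45.224.0.0/11 (45.224.0.0 - 45.255.255.255) -> CORE
  45.228.0.0/14 (45.228.0.0 - 45.231.255.255) -> EDGE1
More-specific entries that do NOT match:
  45.231.223.64/26 (45.231.223.64 - 45.231.223.127) does not contain 45.231.223.254
  61.231.223.128/25 (61.231.223.128 - 61.231.223.255) does not contain 45.231.223.254
  45.231.218.0/23 (45.231.218.0 - 45.231.219.255) does not contain 45.231.223.254
  45.231.200.0/21 (45.231.200.0 - 45.231.207.255) does not contain 45.231.223.254
  45.227.216.0/21 (45.227.216.0 - 45.227.223.255) does not contain 45.231.223.254
  45.230.192.0/19 (45.230.192.0 - 45.230.223.255) does not contain 45.231.223.254
  45.229.128.0/17 (45.229.128.0 - 45.229.255.255) does not contain 45.231.223.254
Longest matching prefix is /14 -> next hop EDGE1.

EDGE1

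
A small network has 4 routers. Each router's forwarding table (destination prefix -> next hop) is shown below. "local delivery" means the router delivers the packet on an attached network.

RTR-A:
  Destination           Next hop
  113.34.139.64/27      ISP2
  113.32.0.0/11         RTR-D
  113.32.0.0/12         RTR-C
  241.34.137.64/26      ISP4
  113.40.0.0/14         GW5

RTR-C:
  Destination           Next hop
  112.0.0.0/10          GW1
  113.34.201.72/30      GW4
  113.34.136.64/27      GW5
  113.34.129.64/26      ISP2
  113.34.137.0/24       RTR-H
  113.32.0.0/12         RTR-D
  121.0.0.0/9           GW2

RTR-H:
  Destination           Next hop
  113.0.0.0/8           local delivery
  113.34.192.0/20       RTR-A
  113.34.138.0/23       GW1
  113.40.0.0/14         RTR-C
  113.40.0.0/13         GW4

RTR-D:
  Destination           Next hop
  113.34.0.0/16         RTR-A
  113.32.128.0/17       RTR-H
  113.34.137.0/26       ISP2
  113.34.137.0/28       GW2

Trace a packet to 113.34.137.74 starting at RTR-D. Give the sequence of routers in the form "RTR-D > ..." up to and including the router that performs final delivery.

At RTR-D: longest match for 113.34.137.74 is 113.34.0.0/16 -> RTR-A
At RTR-A: longest match for 113.34.137.74 is 113.32.0.0/12 -> RTR-C
At RTR-C: longest match for 113.34.137.74 is 113.34.137.0/24 -> RTR-H
At RTR-H: longest match for 113.34.137.74 is 113.0.0.0/8 -> local delivery

RTR-D > RTR-A > RTR-C > RTR-H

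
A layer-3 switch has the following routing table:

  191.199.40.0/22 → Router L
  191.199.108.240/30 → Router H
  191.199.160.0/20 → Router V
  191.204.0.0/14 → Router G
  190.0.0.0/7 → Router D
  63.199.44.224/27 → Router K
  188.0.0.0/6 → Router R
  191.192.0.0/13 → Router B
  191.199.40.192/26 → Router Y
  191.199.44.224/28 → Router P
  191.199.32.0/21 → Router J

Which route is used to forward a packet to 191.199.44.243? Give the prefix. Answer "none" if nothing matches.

191.192.0.0/13

Entries matching 191.199.44.243:
  188.0.0.0/6 (188.0.0.0 - 191.255.255.255)
  190.0.0.0/7 (190.0.0.0 - 191.255.255.255)
  191.192.0.0/13 (191.192.0.0 - 191.199.255.255)
Most specific is 191.192.0.0/13.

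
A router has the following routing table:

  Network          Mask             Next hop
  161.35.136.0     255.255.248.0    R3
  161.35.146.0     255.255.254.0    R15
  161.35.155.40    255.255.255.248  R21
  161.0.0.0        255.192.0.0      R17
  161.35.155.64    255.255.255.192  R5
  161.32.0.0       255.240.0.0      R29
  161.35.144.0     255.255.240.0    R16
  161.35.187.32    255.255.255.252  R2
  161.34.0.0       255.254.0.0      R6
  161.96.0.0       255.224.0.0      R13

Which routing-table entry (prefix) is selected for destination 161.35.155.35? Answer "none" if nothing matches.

161.35.144.0/20

Entries matching 161.35.155.35:
  161.0.0.0/10 (161.0.0.0 - 161.63.255.255)
  161.32.0.0/12 (161.32.0.0 - 161.47.255.255)
  161.34.0.0/15 (161.34.0.0 - 161.35.255.255)
  161.35.144.0/20 (161.35.144.0 - 161.35.159.255)
Most specific is 161.35.144.0/20.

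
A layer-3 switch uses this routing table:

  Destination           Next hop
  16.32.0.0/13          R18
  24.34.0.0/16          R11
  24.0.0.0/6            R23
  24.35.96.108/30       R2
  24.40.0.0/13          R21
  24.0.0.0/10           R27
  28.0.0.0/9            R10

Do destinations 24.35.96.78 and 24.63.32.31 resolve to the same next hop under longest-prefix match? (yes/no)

24.35.96.78: longest match 24.0.0.0/10 -> R27
24.63.32.31: longest match 24.0.0.0/10 -> R27

yes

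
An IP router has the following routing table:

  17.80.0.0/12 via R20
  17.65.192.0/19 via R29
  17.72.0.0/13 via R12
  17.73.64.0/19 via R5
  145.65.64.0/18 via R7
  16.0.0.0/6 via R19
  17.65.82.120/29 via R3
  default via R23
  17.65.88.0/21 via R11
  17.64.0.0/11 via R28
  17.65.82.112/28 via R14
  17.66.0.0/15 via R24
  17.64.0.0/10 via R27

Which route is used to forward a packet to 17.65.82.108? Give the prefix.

Entries matching 17.65.82.108:
  0.0.0.0/0 (default, matches everything)
  16.0.0.0/6 (16.0.0.0 - 19.255.255.255)
  17.64.0.0/10 (17.64.0.0 - 17.127.255.255)
  17.64.0.0/11 (17.64.0.0 - 17.95.255.255)
Most specific is 17.64.0.0/11.

17.64.0.0/11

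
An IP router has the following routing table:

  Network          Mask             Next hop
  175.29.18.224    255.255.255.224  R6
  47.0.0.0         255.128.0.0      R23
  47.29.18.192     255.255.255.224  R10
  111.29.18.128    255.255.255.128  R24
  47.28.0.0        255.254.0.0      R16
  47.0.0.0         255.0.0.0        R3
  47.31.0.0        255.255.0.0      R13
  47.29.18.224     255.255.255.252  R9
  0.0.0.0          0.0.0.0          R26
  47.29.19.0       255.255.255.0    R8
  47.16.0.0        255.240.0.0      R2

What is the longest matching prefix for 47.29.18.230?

47.28.0.0/15

Entries matching 47.29.18.230:
  0.0.0.0/0 (default, matches everything)
  47.0.0.0/8 (47.0.0.0 - 47.255.255.255)
  47.0.0.0/9 (47.0.0.0 - 47.127.255.255)
  47.16.0.0/12 (47.16.0.0 - 47.31.255.255)
  47.28.0.0/15 (47.28.0.0 - 47.29.255.255)
Most specific is 47.28.0.0/15.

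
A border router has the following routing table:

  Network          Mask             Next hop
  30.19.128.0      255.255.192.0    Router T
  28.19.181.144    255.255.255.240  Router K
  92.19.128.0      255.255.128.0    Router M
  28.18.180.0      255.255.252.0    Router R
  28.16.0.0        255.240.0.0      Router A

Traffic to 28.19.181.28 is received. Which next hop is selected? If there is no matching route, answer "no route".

Routes whose prefix contains 28.19.181.28:
  28.16.0.0/12 (28.16.0.0 - 28.31.255.255) -> Router A
More-specific entries that do NOT match:
  28.19.181.144/28 (28.19.181.144 - 28.19.181.159) does not contain 28.19.181.28
  28.18.180.0/22 (28.18.180.0 - 28.18.183.255) does not contain 28.19.181.28
  30.19.128.0/18 (30.19.128.0 - 30.19.191.255) does not contain 28.19.181.28
  92.19.128.0/17 (92.19.128.0 - 92.19.255.255) does not contain 28.19.181.28
Longest matching prefix is /12 -> next hop Router A.

Router A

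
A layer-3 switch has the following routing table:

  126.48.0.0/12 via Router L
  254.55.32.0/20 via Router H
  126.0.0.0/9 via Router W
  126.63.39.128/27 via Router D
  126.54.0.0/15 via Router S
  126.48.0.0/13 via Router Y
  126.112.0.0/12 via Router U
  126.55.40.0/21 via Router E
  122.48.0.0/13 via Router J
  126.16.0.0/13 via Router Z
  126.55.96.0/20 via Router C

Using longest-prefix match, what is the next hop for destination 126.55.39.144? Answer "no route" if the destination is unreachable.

Routes whose prefix contains 126.55.39.144:
  126.0.0.0/9 (126.0.0.0 - 126.127.255.255) -> Router W
  126.48.0.0/12 (126.48.0.0 - 126.63.255.255) -> Router L
  126.48.0.0/13 (126.48.0.0 - 126.55.255.255) -> Router Y
  126.54.0.0/15 (126.54.0.0 - 126.55.255.255) -> Router S
More-specific entries that do NOT match:
  126.63.39.128/27 (126.63.39.128 - 126.63.39.159) does not contain 126.55.39.144
  126.55.40.0/21 (126.55.40.0 - 126.55.47.255) does not contain 126.55.39.144
  254.55.32.0/20 (254.55.32.0 - 254.55.47.255) does not contain 126.55.39.144
  126.55.96.0/20 (126.55.96.0 - 126.55.111.255) does not contain 126.55.39.144
Longest matching prefix is /15 -> next hop Router S.

Router S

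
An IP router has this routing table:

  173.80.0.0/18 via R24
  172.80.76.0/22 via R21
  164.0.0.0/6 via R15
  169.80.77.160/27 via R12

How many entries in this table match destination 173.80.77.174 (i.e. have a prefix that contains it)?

No listed prefix contains 173.80.77.174.
Total matching entries: 0.

0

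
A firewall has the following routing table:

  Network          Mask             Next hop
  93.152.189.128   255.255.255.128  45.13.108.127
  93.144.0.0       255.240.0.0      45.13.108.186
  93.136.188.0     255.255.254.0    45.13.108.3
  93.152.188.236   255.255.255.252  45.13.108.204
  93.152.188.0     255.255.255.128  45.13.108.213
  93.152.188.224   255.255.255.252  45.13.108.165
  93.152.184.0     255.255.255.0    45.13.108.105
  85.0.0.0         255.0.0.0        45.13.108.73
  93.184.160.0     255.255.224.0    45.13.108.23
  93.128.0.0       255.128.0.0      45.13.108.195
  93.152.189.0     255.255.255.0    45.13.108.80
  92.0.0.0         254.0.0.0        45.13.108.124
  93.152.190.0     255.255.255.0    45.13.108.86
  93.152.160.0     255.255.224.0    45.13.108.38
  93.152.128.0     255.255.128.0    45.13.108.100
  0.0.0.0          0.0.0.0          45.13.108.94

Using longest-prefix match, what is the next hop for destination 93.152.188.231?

45.13.108.38

Routes whose prefix contains 93.152.188.231:
  0.0.0.0/0 (default, matches everything) -> 45.13.108.94
  92.0.0.0/7 (92.0.0.0 - 93.255.255.255) -> 45.13.108.124
  93.128.0.0/9 (93.128.0.0 - 93.255.255.255) -> 45.13.108.195
  93.144.0.0/12 (93.144.0.0 - 93.159.255.255) -> 45.13.108.186
  93.152.128.0/17 (93.152.128.0 - 93.152.255.255) -> 45.13.108.100
  93.152.160.0/19 (93.152.160.0 - 93.152.191.255) -> 45.13.108.38
More-specific entries that do NOT match:
  93.152.188.236/30 (93.152.188.236 - 93.152.188.239) does not contain 93.152.188.231
  93.152.188.224/30 (93.152.188.224 - 93.152.188.227) does not contain 93.152.188.231
  93.152.189.128/25 (93.152.189.128 - 93.152.189.255) does not contain 93.152.188.231
  93.152.188.0/25 (93.152.188.0 - 93.152.188.127) does not contain 93.152.188.231
  93.152.184.0/24 (93.152.184.0 - 93.152.184.255) does not contain 93.152.188.231
  93.152.189.0/24 (93.152.189.0 - 93.152.189.255) does not contain 93.152.188.231
  93.152.190.0/24 (93.152.190.0 - 93.152.190.255) does not contain 93.152.188.231
  93.136.188.0/23 (93.136.188.0 - 93.136.189.255) does not contain 93.152.188.231
Longest matching prefix is /19 -> next hop 45.13.108.38.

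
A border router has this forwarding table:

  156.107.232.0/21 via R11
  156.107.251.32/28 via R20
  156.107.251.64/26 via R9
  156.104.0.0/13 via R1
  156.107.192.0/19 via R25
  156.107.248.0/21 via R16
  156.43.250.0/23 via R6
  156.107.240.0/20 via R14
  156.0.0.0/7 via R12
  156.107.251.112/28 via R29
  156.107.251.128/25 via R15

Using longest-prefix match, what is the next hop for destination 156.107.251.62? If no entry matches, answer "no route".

R16

Routes whose prefix contains 156.107.251.62:
  156.0.0.0/7 (156.0.0.0 - 157.255.255.255) -> R12
  156.104.0.0/13 (156.104.0.0 - 156.111.255.255) -> R1
  156.107.240.0/20 (156.107.240.0 - 156.107.255.255) -> R14
  156.107.248.0/21 (156.107.248.0 - 156.107.255.255) -> R16
More-specific entries that do NOT match:
  156.107.251.32/28 (156.107.251.32 - 156.107.251.47) does not contain 156.107.251.62
  156.107.251.112/28 (156.107.251.112 - 156.107.251.127) does not contain 156.107.251.62
  156.107.251.64/26 (156.107.251.64 - 156.107.251.127) does not contain 156.107.251.62
  156.107.251.128/25 (156.107.251.128 - 156.107.251.255) does not contain 156.107.251.62
  156.43.250.0/23 (156.43.250.0 - 156.43.251.255) does not contain 156.107.251.62
Longest matching prefix is /21 -> next hop R16.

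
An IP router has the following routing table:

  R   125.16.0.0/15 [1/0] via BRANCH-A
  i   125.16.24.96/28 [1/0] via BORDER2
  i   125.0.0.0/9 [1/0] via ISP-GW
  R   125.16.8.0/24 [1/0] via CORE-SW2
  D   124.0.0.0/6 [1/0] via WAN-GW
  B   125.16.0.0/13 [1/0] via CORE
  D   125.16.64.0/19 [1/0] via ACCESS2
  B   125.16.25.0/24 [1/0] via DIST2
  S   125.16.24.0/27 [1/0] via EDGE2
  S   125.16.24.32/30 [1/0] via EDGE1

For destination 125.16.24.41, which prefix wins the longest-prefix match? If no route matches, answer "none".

Entries matching 125.16.24.41:
  124.0.0.0/6 (124.0.0.0 - 127.255.255.255)
  125.0.0.0/9 (125.0.0.0 - 125.127.255.255)
  125.16.0.0/13 (125.16.0.0 - 125.23.255.255)
  125.16.0.0/15 (125.16.0.0 - 125.17.255.255)
Most specific is 125.16.0.0/15.

125.16.0.0/15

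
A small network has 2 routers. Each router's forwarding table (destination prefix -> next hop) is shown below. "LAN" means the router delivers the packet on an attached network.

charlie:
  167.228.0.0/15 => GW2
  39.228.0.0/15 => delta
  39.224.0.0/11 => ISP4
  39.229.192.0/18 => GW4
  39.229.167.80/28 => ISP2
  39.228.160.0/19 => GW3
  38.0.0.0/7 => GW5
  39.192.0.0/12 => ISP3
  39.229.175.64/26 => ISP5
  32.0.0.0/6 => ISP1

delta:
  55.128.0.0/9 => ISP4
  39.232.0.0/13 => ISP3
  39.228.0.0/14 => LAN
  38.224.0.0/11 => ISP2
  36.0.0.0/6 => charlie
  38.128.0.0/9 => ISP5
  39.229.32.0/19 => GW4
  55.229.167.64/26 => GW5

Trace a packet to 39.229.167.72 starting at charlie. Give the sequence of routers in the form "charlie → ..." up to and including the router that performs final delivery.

charlie → delta

At charlie: longest match for 39.229.167.72 is 39.228.0.0/15 -> delta
At delta: longest match for 39.229.167.72 is 39.228.0.0/14 -> LAN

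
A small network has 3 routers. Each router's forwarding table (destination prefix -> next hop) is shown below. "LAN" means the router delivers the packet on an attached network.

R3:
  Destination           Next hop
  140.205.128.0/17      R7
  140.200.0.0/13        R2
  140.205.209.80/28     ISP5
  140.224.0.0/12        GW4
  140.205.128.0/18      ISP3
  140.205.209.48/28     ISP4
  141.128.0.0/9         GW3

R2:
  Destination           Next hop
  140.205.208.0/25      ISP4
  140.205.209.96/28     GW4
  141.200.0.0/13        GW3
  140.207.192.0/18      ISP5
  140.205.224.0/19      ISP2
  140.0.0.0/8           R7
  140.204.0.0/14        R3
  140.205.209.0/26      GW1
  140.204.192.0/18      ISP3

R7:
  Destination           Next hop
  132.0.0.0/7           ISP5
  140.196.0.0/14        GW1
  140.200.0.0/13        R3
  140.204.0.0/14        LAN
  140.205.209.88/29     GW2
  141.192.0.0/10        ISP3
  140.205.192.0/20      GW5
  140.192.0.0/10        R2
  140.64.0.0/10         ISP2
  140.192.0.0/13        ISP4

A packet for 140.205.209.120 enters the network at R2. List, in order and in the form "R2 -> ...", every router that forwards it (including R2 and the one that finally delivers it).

R2 -> R3 -> R7

At R2: longest match for 140.205.209.120 is 140.204.0.0/14 -> R3
At R3: longest match for 140.205.209.120 is 140.205.128.0/17 -> R7
At R7: longest match for 140.205.209.120 is 140.204.0.0/14 -> LAN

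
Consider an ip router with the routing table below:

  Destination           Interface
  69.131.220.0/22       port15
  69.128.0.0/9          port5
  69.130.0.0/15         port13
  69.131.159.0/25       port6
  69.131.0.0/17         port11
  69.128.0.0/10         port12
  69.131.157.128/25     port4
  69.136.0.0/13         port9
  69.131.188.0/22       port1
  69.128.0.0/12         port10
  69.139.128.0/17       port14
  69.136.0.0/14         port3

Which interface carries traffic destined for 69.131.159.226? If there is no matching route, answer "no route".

Routes whose prefix contains 69.131.159.226:
  69.128.0.0/9 (69.128.0.0 - 69.255.255.255) -> port5
  69.128.0.0/10 (69.128.0.0 - 69.191.255.255) -> port12
  69.128.0.0/12 (69.128.0.0 - 69.143.255.255) -> port10
  69.130.0.0/15 (69.130.0.0 - 69.131.255.255) -> port13
More-specific entries that do NOT match:
  69.131.159.0/25 (69.131.159.0 - 69.131.159.127) does not contain 69.131.159.226
  69.131.157.128/25 (69.131.157.128 - 69.131.157.255) does not contain 69.131.159.226
  69.131.220.0/22 (69.131.220.0 - 69.131.223.255) does not contain 69.131.159.226
  69.131.188.0/22 (69.131.188.0 - 69.131.191.255) does not contain 69.131.159.226
  69.131.0.0/17 (69.131.0.0 - 69.131.127.255) does not contain 69.131.159.226
  69.139.128.0/17 (69.139.128.0 - 69.139.255.255) does not contain 69.131.159.226
Longest matching prefix is /15 -> interface port13.

port13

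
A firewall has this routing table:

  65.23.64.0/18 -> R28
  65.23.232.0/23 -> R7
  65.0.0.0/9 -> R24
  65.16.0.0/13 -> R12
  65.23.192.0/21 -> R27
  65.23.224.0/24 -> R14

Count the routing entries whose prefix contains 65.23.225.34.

Prefixes containing 65.23.225.34:
  65.0.0.0/9 (65.0.0.0 - 65.127.255.255)
  65.16.0.0/13 (65.16.0.0 - 65.23.255.255)
Total matching entries: 2.

2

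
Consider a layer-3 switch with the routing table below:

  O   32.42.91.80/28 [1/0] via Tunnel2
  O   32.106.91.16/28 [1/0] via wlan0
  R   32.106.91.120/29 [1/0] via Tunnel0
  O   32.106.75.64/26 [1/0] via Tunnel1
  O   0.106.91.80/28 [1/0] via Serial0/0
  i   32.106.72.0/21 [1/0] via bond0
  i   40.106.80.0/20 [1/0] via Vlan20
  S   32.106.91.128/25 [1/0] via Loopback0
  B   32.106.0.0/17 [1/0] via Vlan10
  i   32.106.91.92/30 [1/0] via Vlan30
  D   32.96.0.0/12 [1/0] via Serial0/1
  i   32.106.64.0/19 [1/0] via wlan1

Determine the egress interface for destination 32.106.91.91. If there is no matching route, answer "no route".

wlan1

Routes whose prefix contains 32.106.91.91:
  32.96.0.0/12 (32.96.0.0 - 32.111.255.255) -> Serial0/1
  32.106.0.0/17 (32.106.0.0 - 32.106.127.255) -> Vlan10
  32.106.64.0/19 (32.106.64.0 - 32.106.95.255) -> wlan1
More-specific entries that do NOT match:
  32.106.91.92/30 (32.106.91.92 - 32.106.91.95) does not contain 32.106.91.91
  32.106.91.120/29 (32.106.91.120 - 32.106.91.127) does not contain 32.106.91.91
  32.42.91.80/28 (32.42.91.80 - 32.42.91.95) does not contain 32.106.91.91
  32.106.91.16/28 (32.106.91.16 - 32.106.91.31) does not contain 32.106.91.91
  0.106.91.80/28 (0.106.91.80 - 0.106.91.95) does not contain 32.106.91.91
  32.106.75.64/26 (32.106.75.64 - 32.106.75.127) does not contain 32.106.91.91
  32.106.91.128/25 (32.106.91.128 - 32.106.91.255) does not contain 32.106.91.91
  32.106.72.0/21 (32.106.72.0 - 32.106.79.255) does not contain 32.106.91.91
  40.106.80.0/20 (40.106.80.0 - 40.106.95.255) does not contain 32.106.91.91
Longest matching prefix is /19 -> interface wlan1.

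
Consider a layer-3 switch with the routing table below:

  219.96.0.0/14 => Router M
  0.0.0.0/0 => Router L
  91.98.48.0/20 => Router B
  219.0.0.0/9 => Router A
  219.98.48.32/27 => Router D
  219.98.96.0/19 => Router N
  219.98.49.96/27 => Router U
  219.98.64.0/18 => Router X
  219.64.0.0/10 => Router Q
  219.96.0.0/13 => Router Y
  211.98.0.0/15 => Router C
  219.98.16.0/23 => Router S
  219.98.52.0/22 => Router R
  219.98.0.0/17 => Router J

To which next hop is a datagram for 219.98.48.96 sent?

Router J

Routes whose prefix contains 219.98.48.96:
  0.0.0.0/0 (default, matches everything) -> Router L
  219.0.0.0/9 (219.0.0.0 - 219.127.255.255) -> Router A
  219.64.0.0/10 (219.64.0.0 - 219.127.255.255) -> Router Q
  219.96.0.0/13 (219.96.0.0 - 219.103.255.255) -> Router Y
  219.96.0.0/14 (219.96.0.0 - 219.99.255.255) -> Router M
  219.98.0.0/17 (219.98.0.0 - 219.98.127.255) -> Router J
More-specific entries that do NOT match:
  219.98.48.32/27 (219.98.48.32 - 219.98.48.63) does not contain 219.98.48.96
  219.98.49.96/27 (219.98.49.96 - 219.98.49.127) does not contain 219.98.48.96
  219.98.16.0/23 (219.98.16.0 - 219.98.17.255) does not contain 219.98.48.96
  219.98.52.0/22 (219.98.52.0 - 219.98.55.255) does not contain 219.98.48.96
  91.98.48.0/20 (91.98.48.0 - 91.98.63.255) does not contain 219.98.48.96
  219.98.96.0/19 (219.98.96.0 - 219.98.127.255) does not contain 219.98.48.96
  219.98.64.0/18 (219.98.64.0 - 219.98.127.255) does not contain 219.98.48.96
Longest matching prefix is /17 -> next hop Router J.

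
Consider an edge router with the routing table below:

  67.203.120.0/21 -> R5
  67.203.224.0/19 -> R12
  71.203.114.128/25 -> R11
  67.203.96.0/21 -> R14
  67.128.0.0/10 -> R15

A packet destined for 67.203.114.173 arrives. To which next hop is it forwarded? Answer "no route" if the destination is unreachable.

no route

No entry's prefix contains 67.203.114.173; there is no default route.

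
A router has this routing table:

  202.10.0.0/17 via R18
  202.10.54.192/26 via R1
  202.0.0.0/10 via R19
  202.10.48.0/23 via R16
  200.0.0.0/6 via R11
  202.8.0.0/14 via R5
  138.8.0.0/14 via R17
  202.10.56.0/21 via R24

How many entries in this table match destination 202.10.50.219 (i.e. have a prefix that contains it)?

4

Prefixes containing 202.10.50.219:
  200.0.0.0/6 (200.0.0.0 - 203.255.255.255)
  202.0.0.0/10 (202.0.0.0 - 202.63.255.255)
  202.8.0.0/14 (202.8.0.0 - 202.11.255.255)
  202.10.0.0/17 (202.10.0.0 - 202.10.127.255)
Total matching entries: 4.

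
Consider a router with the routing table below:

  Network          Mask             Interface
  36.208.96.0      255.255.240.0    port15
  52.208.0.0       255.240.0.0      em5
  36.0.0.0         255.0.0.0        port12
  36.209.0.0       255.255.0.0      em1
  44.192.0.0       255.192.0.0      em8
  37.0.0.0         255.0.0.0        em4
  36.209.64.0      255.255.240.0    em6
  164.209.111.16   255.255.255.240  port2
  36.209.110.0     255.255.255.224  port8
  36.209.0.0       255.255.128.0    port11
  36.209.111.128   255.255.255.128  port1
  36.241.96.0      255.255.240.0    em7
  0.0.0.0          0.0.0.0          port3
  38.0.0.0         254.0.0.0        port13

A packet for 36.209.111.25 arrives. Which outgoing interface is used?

port11

Routes whose prefix contains 36.209.111.25:
  0.0.0.0/0 (default, matches everything) -> port3
  36.0.0.0/8 (36.0.0.0 - 36.255.255.255) -> port12
  36.209.0.0/16 (36.209.0.0 - 36.209.255.255) -> em1
  36.209.0.0/17 (36.209.0.0 - 36.209.127.255) -> port11
More-specific entries that do NOT match:
  164.209.111.16/28 (164.209.111.16 - 164.209.111.31) does not contain 36.209.111.25
  36.209.110.0/27 (36.209.110.0 - 36.209.110.31) does not contain 36.209.111.25
  36.209.111.128/25 (36.209.111.128 - 36.209.111.255) does not contain 36.209.111.25
  36.208.96.0/20 (36.208.96.0 - 36.208.111.255) does not contain 36.209.111.25
  36.209.64.0/20 (36.209.64.0 - 36.209.79.255) does not contain 36.209.111.25
  36.241.96.0/20 (36.241.96.0 - 36.241.111.255) does not contain 36.209.111.25
Longest matching prefix is /17 -> interface port11.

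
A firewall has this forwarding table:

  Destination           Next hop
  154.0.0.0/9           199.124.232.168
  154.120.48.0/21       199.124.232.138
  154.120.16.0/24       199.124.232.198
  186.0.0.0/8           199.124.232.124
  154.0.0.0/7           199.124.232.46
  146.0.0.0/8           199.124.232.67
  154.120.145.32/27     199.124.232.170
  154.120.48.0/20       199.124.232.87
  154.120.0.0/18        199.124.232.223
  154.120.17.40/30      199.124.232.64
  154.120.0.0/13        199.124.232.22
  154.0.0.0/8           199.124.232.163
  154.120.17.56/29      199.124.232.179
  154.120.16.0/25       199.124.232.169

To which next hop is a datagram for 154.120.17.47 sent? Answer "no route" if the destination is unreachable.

Routes whose prefix contains 154.120.17.47:
  154.0.0.0/7 (154.0.0.0 - 155.255.255.255) -> 199.124.232.46
  154.0.0.0/8 (154.0.0.0 - 154.255.255.255) -> 199.124.232.163
  154.0.0.0/9 (154.0.0.0 - 154.127.255.255) -> 199.124.232.168
  154.120.0.0/13 (154.120.0.0 - 154.127.255.255) -> 199.124.232.22
  154.120.0.0/18 (154.120.0.0 - 154.120.63.255) -> 199.124.232.223
More-specific entries that do NOT match:
  154.120.17.40/30 (154.120.17.40 - 154.120.17.43) does not contain 154.120.17.47
  154.120.17.56/29 (154.120.17.56 - 154.120.17.63) does not contain 154.120.17.47
  154.120.145.32/27 (154.120.145.32 - 154.120.145.63) does not contain 154.120.17.47
  154.120.16.0/25 (154.120.16.0 - 154.120.16.127) does not contain 154.120.17.47
  154.120.16.0/24 (154.120.16.0 - 154.120.16.255) does not contain 154.120.17.47
  154.120.48.0/21 (154.120.48.0 - 154.120.55.255) does not contain 154.120.17.47
  154.120.48.0/20 (154.120.48.0 - 154.120.63.255) does not contain 154.120.17.47
Longest matching prefix is /18 -> next hop 199.124.232.223.

199.124.232.223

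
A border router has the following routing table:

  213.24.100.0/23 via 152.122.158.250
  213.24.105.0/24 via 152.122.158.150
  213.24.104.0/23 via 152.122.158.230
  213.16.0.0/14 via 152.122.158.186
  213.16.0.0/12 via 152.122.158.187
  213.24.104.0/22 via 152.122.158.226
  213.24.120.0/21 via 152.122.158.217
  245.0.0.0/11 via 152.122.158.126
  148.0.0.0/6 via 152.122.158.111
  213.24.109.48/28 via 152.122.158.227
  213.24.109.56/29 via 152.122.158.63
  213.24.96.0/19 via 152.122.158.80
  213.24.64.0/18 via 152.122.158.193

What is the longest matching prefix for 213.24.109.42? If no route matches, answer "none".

213.24.96.0/19

Entries matching 213.24.109.42:
  213.16.0.0/12 (213.16.0.0 - 213.31.255.255)
  213.24.64.0/18 (213.24.64.0 - 213.24.127.255)
  213.24.96.0/19 (213.24.96.0 - 213.24.127.255)
Most specific is 213.24.96.0/19.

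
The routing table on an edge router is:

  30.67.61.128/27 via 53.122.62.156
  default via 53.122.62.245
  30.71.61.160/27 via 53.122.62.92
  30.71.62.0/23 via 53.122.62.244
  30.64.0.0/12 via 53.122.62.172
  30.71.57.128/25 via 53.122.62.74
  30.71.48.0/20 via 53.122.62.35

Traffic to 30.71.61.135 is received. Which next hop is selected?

53.122.62.35

Routes whose prefix contains 30.71.61.135:
  0.0.0.0/0 (default, matches everything) -> 53.122.62.245
  30.64.0.0/12 (30.64.0.0 - 30.79.255.255) -> 53.122.62.172
  30.71.48.0/20 (30.71.48.0 - 30.71.63.255) -> 53.122.62.35
More-specific entries that do NOT match:
  30.67.61.128/27 (30.67.61.128 - 30.67.61.159) does not contain 30.71.61.135
  30.71.61.160/27 (30.71.61.160 - 30.71.61.191) does not contain 30.71.61.135
  30.71.57.128/25 (30.71.57.128 - 30.71.57.255) does not contain 30.71.61.135
  30.71.62.0/23 (30.71.62.0 - 30.71.63.255) does not contain 30.71.61.135
Longest matching prefix is /20 -> next hop 53.122.62.35.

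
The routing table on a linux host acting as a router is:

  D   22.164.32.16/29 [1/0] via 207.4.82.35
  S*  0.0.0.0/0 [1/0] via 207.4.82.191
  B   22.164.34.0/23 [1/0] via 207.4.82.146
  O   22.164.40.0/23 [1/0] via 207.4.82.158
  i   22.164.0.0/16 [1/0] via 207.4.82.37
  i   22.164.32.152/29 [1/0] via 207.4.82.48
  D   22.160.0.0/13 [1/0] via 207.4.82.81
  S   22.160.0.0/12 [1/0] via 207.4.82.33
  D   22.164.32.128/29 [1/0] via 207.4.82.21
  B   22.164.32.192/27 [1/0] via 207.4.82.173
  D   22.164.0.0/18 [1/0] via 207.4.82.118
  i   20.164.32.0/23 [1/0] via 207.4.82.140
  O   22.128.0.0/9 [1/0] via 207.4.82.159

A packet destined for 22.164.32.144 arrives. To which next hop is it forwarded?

207.4.82.118

Routes whose prefix contains 22.164.32.144:
  0.0.0.0/0 (default, matches everything) -> 207.4.82.191
  22.128.0.0/9 (22.128.0.0 - 22.255.255.255) -> 207.4.82.159
  22.160.0.0/12 (22.160.0.0 - 22.175.255.255) -> 207.4.82.33
  22.160.0.0/13 (22.160.0.0 - 22.167.255.255) -> 207.4.82.81
  22.164.0.0/16 (22.164.0.0 - 22.164.255.255) -> 207.4.82.37
  22.164.0.0/18 (22.164.0.0 - 22.164.63.255) -> 207.4.82.118
More-specific entries that do NOT match:
  22.164.32.16/29 (22.164.32.16 - 22.164.32.23) does not contain 22.164.32.144
  22.164.32.152/29 (22.164.32.152 - 22.164.32.159) does not contain 22.164.32.144
  22.164.32.128/29 (22.164.32.128 - 22.164.32.135) does not contain 22.164.32.144
  22.164.32.192/27 (22.164.32.192 - 22.164.32.223) does not contain 22.164.32.144
  22.164.34.0/23 (22.164.34.0 - 22.164.35.255) does not contain 22.164.32.144
  22.164.40.0/23 (22.164.40.0 - 22.164.41.255) does not contain 22.164.32.144
  20.164.32.0/23 (20.164.32.0 - 20.164.33.255) does not contain 22.164.32.144
Longest matching prefix is /18 -> next hop 207.4.82.118.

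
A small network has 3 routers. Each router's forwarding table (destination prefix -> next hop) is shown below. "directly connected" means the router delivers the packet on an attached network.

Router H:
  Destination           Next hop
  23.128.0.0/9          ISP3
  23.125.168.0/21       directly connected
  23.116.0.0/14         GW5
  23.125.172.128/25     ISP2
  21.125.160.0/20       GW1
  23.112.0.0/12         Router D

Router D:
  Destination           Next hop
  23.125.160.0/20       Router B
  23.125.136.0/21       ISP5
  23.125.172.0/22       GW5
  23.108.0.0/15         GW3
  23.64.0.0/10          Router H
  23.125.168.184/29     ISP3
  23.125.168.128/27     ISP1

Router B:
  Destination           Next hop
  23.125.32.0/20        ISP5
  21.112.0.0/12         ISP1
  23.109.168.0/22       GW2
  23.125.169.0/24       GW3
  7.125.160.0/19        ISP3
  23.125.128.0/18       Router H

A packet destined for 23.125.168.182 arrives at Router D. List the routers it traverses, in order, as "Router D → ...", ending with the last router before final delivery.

At Router D: longest match for 23.125.168.182 is 23.125.160.0/20 -> Router B
At Router B: longest match for 23.125.168.182 is 23.125.128.0/18 -> Router H
At Router H: longest match for 23.125.168.182 is 23.125.168.0/21 -> directly connected

Router D → Router B → Router H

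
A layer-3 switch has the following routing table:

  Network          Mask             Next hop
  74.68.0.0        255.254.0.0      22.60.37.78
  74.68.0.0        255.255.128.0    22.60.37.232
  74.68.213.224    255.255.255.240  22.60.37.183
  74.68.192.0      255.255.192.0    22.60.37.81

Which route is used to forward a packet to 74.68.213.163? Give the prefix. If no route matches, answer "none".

74.68.192.0/18

Entries matching 74.68.213.163:
  74.68.0.0/15 (74.68.0.0 - 74.69.255.255)
  74.68.192.0/18 (74.68.192.0 - 74.68.255.255)
Most specific is 74.68.192.0/18.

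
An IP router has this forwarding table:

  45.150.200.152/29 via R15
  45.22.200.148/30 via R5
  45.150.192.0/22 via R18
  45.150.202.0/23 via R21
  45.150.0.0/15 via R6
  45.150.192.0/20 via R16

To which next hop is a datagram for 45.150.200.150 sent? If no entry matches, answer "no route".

Routes whose prefix contains 45.150.200.150:
  45.150.0.0/15 (45.150.0.0 - 45.151.255.255) -> R6
  45.150.192.0/20 (45.150.192.0 - 45.150.207.255) -> R16
More-specific entries that do NOT match:
  45.22.200.148/30 (45.22.200.148 - 45.22.200.151) does not contain 45.150.200.150
  45.150.200.152/29 (45.150.200.152 - 45.150.200.159) does not contain 45.150.200.150
  45.150.202.0/23 (45.150.202.0 - 45.150.203.255) does not contain 45.150.200.150
  45.150.192.0/22 (45.150.192.0 - 45.150.195.255) does not contain 45.150.200.150
Longest matching prefix is /20 -> next hop R16.

R16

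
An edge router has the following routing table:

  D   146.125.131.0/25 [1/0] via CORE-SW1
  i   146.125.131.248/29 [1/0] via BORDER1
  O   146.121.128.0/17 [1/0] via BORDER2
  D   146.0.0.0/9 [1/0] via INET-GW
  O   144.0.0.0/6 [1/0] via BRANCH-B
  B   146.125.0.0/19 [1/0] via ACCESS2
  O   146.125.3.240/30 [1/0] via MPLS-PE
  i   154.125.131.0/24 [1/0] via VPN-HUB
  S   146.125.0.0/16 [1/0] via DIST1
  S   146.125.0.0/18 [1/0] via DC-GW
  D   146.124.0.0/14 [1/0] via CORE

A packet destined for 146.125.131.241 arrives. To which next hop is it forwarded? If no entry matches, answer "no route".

DIST1

Routes whose prefix contains 146.125.131.241:
  144.0.0.0/6 (144.0.0.0 - 147.255.255.255) -> BRANCH-B
  146.0.0.0/9 (146.0.0.0 - 146.127.255.255) -> INET-GW
  146.124.0.0/14 (146.124.0.0 - 146.127.255.255) -> CORE
  146.125.0.0/16 (146.125.0.0 - 146.125.255.255) -> DIST1
More-specific entries that do NOT match:
  146.125.3.240/30 (146.125.3.240 - 146.125.3.243) does not contain 146.125.131.241
  146.125.131.248/29 (146.125.131.248 - 146.125.131.255) does not contain 146.125.131.241
  146.125.131.0/25 (146.125.131.0 - 146.125.131.127) does not contain 146.125.131.241
  154.125.131.0/24 (154.125.131.0 - 154.125.131.255) does not contain 146.125.131.241
  146.125.0.0/19 (146.125.0.0 - 146.125.31.255) does not contain 146.125.131.241
  146.125.0.0/18 (146.125.0.0 - 146.125.63.255) does not contain 146.125.131.241
  146.121.128.0/17 (146.121.128.0 - 146.121.255.255) does not contain 146.125.131.241
Longest matching prefix is /16 -> next hop DIST1.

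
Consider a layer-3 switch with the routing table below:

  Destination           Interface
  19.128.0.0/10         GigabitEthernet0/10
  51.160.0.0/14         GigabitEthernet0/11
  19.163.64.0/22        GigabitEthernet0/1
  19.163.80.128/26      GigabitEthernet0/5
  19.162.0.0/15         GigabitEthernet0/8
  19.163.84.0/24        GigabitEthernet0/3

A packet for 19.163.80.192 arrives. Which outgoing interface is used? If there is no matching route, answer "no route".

Routes whose prefix contains 19.163.80.192:
  19.128.0.0/10 (19.128.0.0 - 19.191.255.255) -> GigabitEthernet0/10
  19.162.0.0/15 (19.162.0.0 - 19.163.255.255) -> GigabitEthernet0/8
More-specific entries that do NOT match:
  19.163.80.128/26 (19.163.80.128 - 19.163.80.191) does not contain 19.163.80.192
  19.163.84.0/24 (19.163.84.0 - 19.163.84.255) does not contain 19.163.80.192
  19.163.64.0/22 (19.163.64.0 - 19.163.67.255) does not contain 19.163.80.192
Longest matching prefix is /15 -> interface GigabitEthernet0/8.

GigabitEthernet0/8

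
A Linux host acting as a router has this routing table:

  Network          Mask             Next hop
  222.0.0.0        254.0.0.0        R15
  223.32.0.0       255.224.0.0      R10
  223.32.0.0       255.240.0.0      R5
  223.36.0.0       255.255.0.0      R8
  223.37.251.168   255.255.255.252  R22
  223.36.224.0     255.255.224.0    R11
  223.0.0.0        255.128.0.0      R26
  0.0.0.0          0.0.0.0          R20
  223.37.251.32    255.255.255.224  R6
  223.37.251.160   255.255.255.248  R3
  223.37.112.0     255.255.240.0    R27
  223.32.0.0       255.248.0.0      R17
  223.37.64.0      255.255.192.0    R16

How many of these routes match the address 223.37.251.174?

Prefixes containing 223.37.251.174:
  0.0.0.0/0 (default, matches everything)
  222.0.0.0/7 (222.0.0.0 - 223.255.255.255)
  223.0.0.0/9 (223.0.0.0 - 223.127.255.255)
  223.32.0.0/11 (223.32.0.0 - 223.63.255.255)
  223.32.0.0/12 (223.32.0.0 - 223.47.255.255)
  223.32.0.0/13 (223.32.0.0 - 223.39.255.255)
Total matching entries: 6.

6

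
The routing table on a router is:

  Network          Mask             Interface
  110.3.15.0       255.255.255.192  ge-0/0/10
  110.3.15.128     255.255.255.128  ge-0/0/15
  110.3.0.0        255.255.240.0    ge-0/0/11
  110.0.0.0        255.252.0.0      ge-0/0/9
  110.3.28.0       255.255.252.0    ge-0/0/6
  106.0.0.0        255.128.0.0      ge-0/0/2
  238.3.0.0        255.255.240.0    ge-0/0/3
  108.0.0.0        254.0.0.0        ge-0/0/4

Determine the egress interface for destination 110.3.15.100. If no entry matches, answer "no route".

Routes whose prefix contains 110.3.15.100:
  110.0.0.0/14 (110.0.0.0 - 110.3.255.255) -> ge-0/0/9
  110.3.0.0/20 (110.3.0.0 - 110.3.15.255) -> ge-0/0/11
More-specific entries that do NOT match:
  110.3.15.0/26 (110.3.15.0 - 110.3.15.63) does not contain 110.3.15.100
  110.3.15.128/25 (110.3.15.128 - 110.3.15.255) does not contain 110.3.15.100
  110.3.28.0/22 (110.3.28.0 - 110.3.31.255) does not contain 110.3.15.100
Longest matching prefix is /20 -> interface ge-0/0/11.

ge-0/0/11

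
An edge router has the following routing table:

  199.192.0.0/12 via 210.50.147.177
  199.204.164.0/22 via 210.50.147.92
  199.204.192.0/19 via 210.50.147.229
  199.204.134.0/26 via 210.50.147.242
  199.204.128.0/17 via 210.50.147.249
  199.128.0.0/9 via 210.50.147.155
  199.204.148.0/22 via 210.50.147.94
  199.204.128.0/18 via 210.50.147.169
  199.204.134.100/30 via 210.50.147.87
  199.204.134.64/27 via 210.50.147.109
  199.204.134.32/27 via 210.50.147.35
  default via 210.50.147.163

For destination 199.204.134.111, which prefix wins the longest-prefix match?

Entries matching 199.204.134.111:
  0.0.0.0/0 (default, matches everything)
  199.128.0.0/9 (199.128.0.0 - 199.255.255.255)
  199.192.0.0/12 (199.192.0.0 - 199.207.255.255)
  199.204.128.0/17 (199.204.128.0 - 199.204.255.255)
  199.204.128.0/18 (199.204.128.0 - 199.204.191.255)
Most specific is 199.204.128.0/18.

199.204.128.0/18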